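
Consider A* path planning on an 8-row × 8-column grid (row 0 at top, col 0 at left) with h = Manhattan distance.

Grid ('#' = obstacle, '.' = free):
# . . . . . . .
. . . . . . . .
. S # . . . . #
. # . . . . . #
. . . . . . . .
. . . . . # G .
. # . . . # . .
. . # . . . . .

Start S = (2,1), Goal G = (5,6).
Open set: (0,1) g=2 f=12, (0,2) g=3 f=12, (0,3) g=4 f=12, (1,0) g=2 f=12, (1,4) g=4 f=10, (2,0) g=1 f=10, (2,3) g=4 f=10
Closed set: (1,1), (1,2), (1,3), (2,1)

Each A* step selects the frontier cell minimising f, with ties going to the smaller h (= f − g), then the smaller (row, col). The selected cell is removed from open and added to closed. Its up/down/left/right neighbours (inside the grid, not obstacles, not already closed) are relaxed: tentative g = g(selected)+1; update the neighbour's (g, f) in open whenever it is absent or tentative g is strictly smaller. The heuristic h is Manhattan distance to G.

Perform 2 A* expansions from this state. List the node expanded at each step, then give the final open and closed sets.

step 1: expand (1,4) (f=10, h=6) → closed; open now [(0,1) g=2 f=12, (0,2) g=3 f=12, (0,3) g=4 f=12, (0,4) g=5 f=12, (1,0) g=2 f=12, (1,5) g=5 f=10, (2,0) g=1 f=10, (2,3) g=4 f=10, (2,4) g=5 f=10]
step 2: expand (1,5) (f=10, h=5) → closed; open now [(0,1) g=2 f=12, (0,2) g=3 f=12, (0,3) g=4 f=12, (0,4) g=5 f=12, (0,5) g=6 f=12, (1,0) g=2 f=12, (1,6) g=6 f=10, (2,0) g=1 f=10, (2,3) g=4 f=10, (2,4) g=5 f=10, (2,5) g=6 f=10]

order=[(1,4) → (1,5)]; open=[(0,1) g=2 f=12, (0,2) g=3 f=12, (0,3) g=4 f=12, (0,4) g=5 f=12, (0,5) g=6 f=12, (1,0) g=2 f=12, (1,6) g=6 f=10, (2,0) g=1 f=10, (2,3) g=4 f=10, (2,4) g=5 f=10, (2,5) g=6 f=10]; closed=[(1,1), (1,2), (1,3), (1,4), (1,5), (2,1)]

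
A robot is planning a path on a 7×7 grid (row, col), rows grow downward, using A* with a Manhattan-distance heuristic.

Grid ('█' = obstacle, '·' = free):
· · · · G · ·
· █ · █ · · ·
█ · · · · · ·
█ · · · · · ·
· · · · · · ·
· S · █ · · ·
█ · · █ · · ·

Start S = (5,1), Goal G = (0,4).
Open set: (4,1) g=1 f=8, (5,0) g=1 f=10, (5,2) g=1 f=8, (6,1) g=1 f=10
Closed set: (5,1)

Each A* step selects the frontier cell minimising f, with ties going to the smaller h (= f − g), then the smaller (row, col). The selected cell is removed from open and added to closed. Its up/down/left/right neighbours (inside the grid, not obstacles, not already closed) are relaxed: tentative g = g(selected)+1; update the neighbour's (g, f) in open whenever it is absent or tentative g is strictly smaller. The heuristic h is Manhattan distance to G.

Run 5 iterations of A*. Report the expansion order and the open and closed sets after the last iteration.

step 1: expand (4,1) (f=8, h=7) → closed; open now [(3,1) g=2 f=8, (4,0) g=2 f=10, (4,2) g=2 f=8, (5,0) g=1 f=10, (5,2) g=1 f=8, (6,1) g=1 f=10]
step 2: expand (3,1) (f=8, h=6) → closed; open now [(2,1) g=3 f=8, (3,2) g=3 f=8, (4,0) g=2 f=10, (4,2) g=2 f=8, (5,0) g=1 f=10, (5,2) g=1 f=8, (6,1) g=1 f=10]
step 3: expand (2,1) (f=8, h=5) → closed; open now [(2,2) g=4 f=8, (3,2) g=3 f=8, (4,0) g=2 f=10, (4,2) g=2 f=8, (5,0) g=1 f=10, (5,2) g=1 f=8, (6,1) g=1 f=10]
step 4: expand (2,2) (f=8, h=4) → closed; open now [(1,2) g=5 f=8, (2,3) g=5 f=8, (3,2) g=3 f=8, (4,0) g=2 f=10, (4,2) g=2 f=8, (5,0) g=1 f=10, (5,2) g=1 f=8, (6,1) g=1 f=10]
step 5: expand (1,2) (f=8, h=3) → closed; open now [(0,2) g=6 f=8, (2,3) g=5 f=8, (3,2) g=3 f=8, (4,0) g=2 f=10, (4,2) g=2 f=8, (5,0) g=1 f=10, (5,2) g=1 f=8, (6,1) g=1 f=10]

order=[(4,1) → (3,1) → (2,1) → (2,2) → (1,2)]; open=[(0,2) g=6 f=8, (2,3) g=5 f=8, (3,2) g=3 f=8, (4,0) g=2 f=10, (4,2) g=2 f=8, (5,0) g=1 f=10, (5,2) g=1 f=8, (6,1) g=1 f=10]; closed=[(1,2), (2,1), (2,2), (3,1), (4,1), (5,1)]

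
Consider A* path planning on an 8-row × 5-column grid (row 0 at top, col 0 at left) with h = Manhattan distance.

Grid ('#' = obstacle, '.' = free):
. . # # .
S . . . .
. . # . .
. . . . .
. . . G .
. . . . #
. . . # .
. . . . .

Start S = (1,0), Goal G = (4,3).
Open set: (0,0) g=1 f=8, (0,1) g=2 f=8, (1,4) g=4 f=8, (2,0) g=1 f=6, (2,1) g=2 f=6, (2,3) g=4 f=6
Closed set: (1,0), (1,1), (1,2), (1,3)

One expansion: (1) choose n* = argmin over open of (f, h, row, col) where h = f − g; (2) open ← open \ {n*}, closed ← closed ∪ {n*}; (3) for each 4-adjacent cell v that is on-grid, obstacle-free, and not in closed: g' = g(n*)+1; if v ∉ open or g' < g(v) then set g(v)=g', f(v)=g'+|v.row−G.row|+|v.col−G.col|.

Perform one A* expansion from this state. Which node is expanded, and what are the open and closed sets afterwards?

step 1: expand (2,3) (f=6, h=2) → closed; open now [(0,0) g=1 f=8, (0,1) g=2 f=8, (1,4) g=4 f=8, (2,0) g=1 f=6, (2,1) g=2 f=6, (2,4) g=5 f=8, (3,3) g=5 f=6]

expanded=(2,3); open=[(0,0) g=1 f=8, (0,1) g=2 f=8, (1,4) g=4 f=8, (2,0) g=1 f=6, (2,1) g=2 f=6, (2,4) g=5 f=8, (3,3) g=5 f=6]; closed=[(1,0), (1,1), (1,2), (1,3), (2,3)]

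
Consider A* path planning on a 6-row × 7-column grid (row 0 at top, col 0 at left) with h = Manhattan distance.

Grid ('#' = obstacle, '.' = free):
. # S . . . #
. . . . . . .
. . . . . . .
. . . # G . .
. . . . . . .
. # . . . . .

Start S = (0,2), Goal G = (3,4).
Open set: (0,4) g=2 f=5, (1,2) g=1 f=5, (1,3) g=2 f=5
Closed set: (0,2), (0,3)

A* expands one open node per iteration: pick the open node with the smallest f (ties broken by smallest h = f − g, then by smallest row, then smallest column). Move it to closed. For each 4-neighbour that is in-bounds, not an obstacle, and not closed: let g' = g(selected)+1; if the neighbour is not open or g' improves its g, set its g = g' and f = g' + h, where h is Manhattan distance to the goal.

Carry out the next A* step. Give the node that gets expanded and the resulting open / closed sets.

step 1: expand (0,4) (f=5, h=3) → closed; open now [(0,5) g=3 f=7, (1,2) g=1 f=5, (1,3) g=2 f=5, (1,4) g=3 f=5]

expanded=(0,4); open=[(0,5) g=3 f=7, (1,2) g=1 f=5, (1,3) g=2 f=5, (1,4) g=3 f=5]; closed=[(0,2), (0,3), (0,4)]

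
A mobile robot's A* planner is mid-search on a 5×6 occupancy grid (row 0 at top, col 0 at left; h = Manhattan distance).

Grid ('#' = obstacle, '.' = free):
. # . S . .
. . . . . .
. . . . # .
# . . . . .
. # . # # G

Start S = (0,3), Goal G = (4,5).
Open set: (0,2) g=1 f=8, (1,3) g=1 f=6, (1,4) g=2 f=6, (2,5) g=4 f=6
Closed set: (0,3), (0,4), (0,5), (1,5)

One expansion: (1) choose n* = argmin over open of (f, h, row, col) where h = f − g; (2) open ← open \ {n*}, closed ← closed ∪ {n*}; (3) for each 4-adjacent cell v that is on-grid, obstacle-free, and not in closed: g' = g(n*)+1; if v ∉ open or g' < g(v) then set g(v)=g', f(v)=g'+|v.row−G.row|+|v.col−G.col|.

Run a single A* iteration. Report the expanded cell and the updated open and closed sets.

step 1: expand (2,5) (f=6, h=2) → closed; open now [(0,2) g=1 f=8, (1,3) g=1 f=6, (1,4) g=2 f=6, (3,5) g=5 f=6]

expanded=(2,5); open=[(0,2) g=1 f=8, (1,3) g=1 f=6, (1,4) g=2 f=6, (3,5) g=5 f=6]; closed=[(0,3), (0,4), (0,5), (1,5), (2,5)]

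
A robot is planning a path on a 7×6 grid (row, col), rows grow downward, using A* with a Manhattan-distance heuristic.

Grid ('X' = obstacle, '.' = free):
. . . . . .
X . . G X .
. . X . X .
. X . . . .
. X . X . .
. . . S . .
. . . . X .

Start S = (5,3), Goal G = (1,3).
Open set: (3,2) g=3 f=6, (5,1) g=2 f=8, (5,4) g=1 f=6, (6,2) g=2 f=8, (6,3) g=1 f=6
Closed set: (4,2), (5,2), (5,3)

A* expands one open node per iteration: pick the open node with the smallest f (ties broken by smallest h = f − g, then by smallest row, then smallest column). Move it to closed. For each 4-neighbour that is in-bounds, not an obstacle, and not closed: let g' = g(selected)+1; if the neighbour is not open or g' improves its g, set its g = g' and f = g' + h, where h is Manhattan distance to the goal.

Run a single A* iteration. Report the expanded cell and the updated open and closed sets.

step 1: expand (3,2) (f=6, h=3) → closed; open now [(3,3) g=4 f=6, (5,1) g=2 f=8, (5,4) g=1 f=6, (6,2) g=2 f=8, (6,3) g=1 f=6]

expanded=(3,2); open=[(3,3) g=4 f=6, (5,1) g=2 f=8, (5,4) g=1 f=6, (6,2) g=2 f=8, (6,3) g=1 f=6]; closed=[(3,2), (4,2), (5,2), (5,3)]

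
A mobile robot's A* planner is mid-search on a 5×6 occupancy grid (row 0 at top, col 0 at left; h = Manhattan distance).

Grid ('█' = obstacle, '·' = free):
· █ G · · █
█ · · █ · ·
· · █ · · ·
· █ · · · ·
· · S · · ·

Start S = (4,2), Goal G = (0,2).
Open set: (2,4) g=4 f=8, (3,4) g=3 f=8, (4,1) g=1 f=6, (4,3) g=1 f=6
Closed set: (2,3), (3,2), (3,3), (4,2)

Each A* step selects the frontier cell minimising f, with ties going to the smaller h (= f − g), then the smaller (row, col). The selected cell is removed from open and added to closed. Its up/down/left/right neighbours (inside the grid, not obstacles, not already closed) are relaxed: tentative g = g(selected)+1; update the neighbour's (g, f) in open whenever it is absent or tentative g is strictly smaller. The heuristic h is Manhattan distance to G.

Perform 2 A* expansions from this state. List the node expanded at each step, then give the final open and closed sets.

order=[(4,1) → (4,3)]; open=[(2,4) g=4 f=8, (3,4) g=3 f=8, (4,0) g=2 f=8, (4,4) g=2 f=8]; closed=[(2,3), (3,2), (3,3), (4,1), (4,2), (4,3)]

step 1: expand (4,1) (f=6, h=5) → closed; open now [(2,4) g=4 f=8, (3,4) g=3 f=8, (4,0) g=2 f=8, (4,3) g=1 f=6]
step 2: expand (4,3) (f=6, h=5) → closed; open now [(2,4) g=4 f=8, (3,4) g=3 f=8, (4,0) g=2 f=8, (4,4) g=2 f=8]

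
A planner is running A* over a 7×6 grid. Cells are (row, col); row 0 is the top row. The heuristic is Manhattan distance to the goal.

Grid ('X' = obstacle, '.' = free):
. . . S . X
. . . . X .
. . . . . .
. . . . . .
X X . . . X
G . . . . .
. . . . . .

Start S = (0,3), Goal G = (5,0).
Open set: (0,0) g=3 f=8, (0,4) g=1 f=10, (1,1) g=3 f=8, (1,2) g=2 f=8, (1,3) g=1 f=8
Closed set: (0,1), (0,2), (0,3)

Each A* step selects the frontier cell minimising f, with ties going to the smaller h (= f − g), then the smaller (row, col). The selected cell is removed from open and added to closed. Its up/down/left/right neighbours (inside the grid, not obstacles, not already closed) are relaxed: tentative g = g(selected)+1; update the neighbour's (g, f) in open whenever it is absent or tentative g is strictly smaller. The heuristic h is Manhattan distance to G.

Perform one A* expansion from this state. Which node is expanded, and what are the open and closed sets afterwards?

expanded=(0,0); open=[(0,4) g=1 f=10, (1,0) g=4 f=8, (1,1) g=3 f=8, (1,2) g=2 f=8, (1,3) g=1 f=8]; closed=[(0,0), (0,1), (0,2), (0,3)]

step 1: expand (0,0) (f=8, h=5) → closed; open now [(0,4) g=1 f=10, (1,0) g=4 f=8, (1,1) g=3 f=8, (1,2) g=2 f=8, (1,3) g=1 f=8]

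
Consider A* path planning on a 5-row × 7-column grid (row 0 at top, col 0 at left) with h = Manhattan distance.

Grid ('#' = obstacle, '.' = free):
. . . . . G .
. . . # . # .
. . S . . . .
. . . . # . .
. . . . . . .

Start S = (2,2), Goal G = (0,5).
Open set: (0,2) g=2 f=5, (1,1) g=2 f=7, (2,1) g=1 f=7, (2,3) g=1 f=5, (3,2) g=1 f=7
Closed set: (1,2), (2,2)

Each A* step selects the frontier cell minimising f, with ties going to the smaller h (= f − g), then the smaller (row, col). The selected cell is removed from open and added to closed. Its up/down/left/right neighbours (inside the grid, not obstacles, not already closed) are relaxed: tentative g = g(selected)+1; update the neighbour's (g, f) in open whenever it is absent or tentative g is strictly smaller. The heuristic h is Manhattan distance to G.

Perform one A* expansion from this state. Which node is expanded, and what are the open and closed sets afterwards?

step 1: expand (0,2) (f=5, h=3) → closed; open now [(0,1) g=3 f=7, (0,3) g=3 f=5, (1,1) g=2 f=7, (2,1) g=1 f=7, (2,3) g=1 f=5, (3,2) g=1 f=7]

expanded=(0,2); open=[(0,1) g=3 f=7, (0,3) g=3 f=5, (1,1) g=2 f=7, (2,1) g=1 f=7, (2,3) g=1 f=5, (3,2) g=1 f=7]; closed=[(0,2), (1,2), (2,2)]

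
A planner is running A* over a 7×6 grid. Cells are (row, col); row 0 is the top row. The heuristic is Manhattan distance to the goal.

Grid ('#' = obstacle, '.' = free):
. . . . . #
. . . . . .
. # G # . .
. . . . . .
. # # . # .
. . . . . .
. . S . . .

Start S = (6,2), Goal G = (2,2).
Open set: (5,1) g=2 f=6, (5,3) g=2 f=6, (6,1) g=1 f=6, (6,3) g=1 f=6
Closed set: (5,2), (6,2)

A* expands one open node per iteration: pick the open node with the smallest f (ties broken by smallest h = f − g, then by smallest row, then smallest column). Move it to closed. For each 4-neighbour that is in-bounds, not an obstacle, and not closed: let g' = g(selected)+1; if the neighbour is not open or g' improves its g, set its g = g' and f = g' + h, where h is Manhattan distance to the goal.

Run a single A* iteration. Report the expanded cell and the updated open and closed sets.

expanded=(5,1); open=[(5,0) g=3 f=8, (5,3) g=2 f=6, (6,1) g=1 f=6, (6,3) g=1 f=6]; closed=[(5,1), (5,2), (6,2)]

step 1: expand (5,1) (f=6, h=4) → closed; open now [(5,0) g=3 f=8, (5,3) g=2 f=6, (6,1) g=1 f=6, (6,3) g=1 f=6]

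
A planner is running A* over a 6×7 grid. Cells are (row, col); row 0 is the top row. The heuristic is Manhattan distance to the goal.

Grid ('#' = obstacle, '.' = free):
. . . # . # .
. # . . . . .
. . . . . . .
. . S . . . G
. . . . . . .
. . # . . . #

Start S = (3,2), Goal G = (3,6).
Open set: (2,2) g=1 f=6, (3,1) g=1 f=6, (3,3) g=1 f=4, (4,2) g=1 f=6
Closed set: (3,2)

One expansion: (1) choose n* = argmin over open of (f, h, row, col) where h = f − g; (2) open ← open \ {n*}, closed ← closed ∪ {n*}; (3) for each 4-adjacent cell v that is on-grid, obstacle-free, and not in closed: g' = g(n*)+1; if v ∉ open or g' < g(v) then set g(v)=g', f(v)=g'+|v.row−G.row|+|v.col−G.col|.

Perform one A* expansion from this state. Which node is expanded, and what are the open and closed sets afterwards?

step 1: expand (3,3) (f=4, h=3) → closed; open now [(2,2) g=1 f=6, (2,3) g=2 f=6, (3,1) g=1 f=6, (3,4) g=2 f=4, (4,2) g=1 f=6, (4,3) g=2 f=6]

expanded=(3,3); open=[(2,2) g=1 f=6, (2,3) g=2 f=6, (3,1) g=1 f=6, (3,4) g=2 f=4, (4,2) g=1 f=6, (4,3) g=2 f=6]; closed=[(3,2), (3,3)]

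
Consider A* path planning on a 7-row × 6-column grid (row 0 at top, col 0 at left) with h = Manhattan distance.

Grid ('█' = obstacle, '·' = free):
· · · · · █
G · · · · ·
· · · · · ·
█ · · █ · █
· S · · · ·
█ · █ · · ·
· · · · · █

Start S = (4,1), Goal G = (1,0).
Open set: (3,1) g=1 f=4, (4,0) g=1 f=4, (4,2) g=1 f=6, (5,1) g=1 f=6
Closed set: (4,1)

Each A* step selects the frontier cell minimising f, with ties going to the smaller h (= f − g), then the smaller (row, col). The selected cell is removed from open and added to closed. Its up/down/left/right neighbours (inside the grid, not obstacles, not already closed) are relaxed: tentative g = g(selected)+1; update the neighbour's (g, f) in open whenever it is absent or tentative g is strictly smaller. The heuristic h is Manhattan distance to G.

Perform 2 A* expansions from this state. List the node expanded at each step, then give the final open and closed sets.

order=[(3,1) → (2,1)]; open=[(1,1) g=3 f=4, (2,0) g=3 f=4, (2,2) g=3 f=6, (3,2) g=2 f=6, (4,0) g=1 f=4, (4,2) g=1 f=6, (5,1) g=1 f=6]; closed=[(2,1), (3,1), (4,1)]

step 1: expand (3,1) (f=4, h=3) → closed; open now [(2,1) g=2 f=4, (3,2) g=2 f=6, (4,0) g=1 f=4, (4,2) g=1 f=6, (5,1) g=1 f=6]
step 2: expand (2,1) (f=4, h=2) → closed; open now [(1,1) g=3 f=4, (2,0) g=3 f=4, (2,2) g=3 f=6, (3,2) g=2 f=6, (4,0) g=1 f=4, (4,2) g=1 f=6, (5,1) g=1 f=6]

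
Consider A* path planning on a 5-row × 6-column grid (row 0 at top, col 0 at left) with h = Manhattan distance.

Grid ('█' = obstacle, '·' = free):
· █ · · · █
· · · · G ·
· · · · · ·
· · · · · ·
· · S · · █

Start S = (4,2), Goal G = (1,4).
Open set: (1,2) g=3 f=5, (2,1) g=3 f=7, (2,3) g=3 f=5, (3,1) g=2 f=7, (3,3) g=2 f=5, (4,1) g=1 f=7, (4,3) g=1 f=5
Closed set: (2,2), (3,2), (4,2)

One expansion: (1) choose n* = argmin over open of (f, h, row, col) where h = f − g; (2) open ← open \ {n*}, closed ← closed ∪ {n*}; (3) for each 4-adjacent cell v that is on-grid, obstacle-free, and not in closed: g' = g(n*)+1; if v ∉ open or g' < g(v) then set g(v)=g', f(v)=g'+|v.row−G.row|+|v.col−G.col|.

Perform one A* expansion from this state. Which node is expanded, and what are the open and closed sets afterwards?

step 1: expand (1,2) (f=5, h=2) → closed; open now [(0,2) g=4 f=7, (1,1) g=4 f=7, (1,3) g=4 f=5, (2,1) g=3 f=7, (2,3) g=3 f=5, (3,1) g=2 f=7, (3,3) g=2 f=5, (4,1) g=1 f=7, (4,3) g=1 f=5]

expanded=(1,2); open=[(0,2) g=4 f=7, (1,1) g=4 f=7, (1,3) g=4 f=5, (2,1) g=3 f=7, (2,3) g=3 f=5, (3,1) g=2 f=7, (3,3) g=2 f=5, (4,1) g=1 f=7, (4,3) g=1 f=5]; closed=[(1,2), (2,2), (3,2), (4,2)]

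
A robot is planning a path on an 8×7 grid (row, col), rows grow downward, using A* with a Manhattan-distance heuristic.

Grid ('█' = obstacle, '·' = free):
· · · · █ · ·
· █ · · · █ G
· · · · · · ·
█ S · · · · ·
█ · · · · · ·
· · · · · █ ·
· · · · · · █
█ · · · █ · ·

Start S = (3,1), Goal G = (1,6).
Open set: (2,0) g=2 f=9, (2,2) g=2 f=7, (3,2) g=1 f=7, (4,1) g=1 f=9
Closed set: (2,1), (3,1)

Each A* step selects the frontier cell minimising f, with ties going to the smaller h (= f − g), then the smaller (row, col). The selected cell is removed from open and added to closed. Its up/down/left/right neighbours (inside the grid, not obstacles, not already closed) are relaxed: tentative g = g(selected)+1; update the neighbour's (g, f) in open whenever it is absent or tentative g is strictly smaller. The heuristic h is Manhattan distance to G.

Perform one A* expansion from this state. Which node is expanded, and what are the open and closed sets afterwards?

expanded=(2,2); open=[(1,2) g=3 f=7, (2,0) g=2 f=9, (2,3) g=3 f=7, (3,2) g=1 f=7, (4,1) g=1 f=9]; closed=[(2,1), (2,2), (3,1)]

step 1: expand (2,2) (f=7, h=5) → closed; open now [(1,2) g=3 f=7, (2,0) g=2 f=9, (2,3) g=3 f=7, (3,2) g=1 f=7, (4,1) g=1 f=9]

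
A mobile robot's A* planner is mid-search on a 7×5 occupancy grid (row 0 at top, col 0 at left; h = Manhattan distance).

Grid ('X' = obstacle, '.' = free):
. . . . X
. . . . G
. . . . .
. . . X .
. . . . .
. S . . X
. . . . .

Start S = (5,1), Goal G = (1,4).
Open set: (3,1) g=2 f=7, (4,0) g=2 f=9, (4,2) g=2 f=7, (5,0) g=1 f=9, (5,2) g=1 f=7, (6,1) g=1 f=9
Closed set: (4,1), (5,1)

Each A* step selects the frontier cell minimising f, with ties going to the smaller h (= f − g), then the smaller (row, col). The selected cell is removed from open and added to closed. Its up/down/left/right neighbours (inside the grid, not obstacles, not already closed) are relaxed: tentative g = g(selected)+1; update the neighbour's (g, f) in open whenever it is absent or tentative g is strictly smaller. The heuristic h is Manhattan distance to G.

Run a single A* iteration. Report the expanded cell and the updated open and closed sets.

step 1: expand (3,1) (f=7, h=5) → closed; open now [(2,1) g=3 f=7, (3,0) g=3 f=9, (3,2) g=3 f=7, (4,0) g=2 f=9, (4,2) g=2 f=7, (5,0) g=1 f=9, (5,2) g=1 f=7, (6,1) g=1 f=9]

expanded=(3,1); open=[(2,1) g=3 f=7, (3,0) g=3 f=9, (3,2) g=3 f=7, (4,0) g=2 f=9, (4,2) g=2 f=7, (5,0) g=1 f=9, (5,2) g=1 f=7, (6,1) g=1 f=9]; closed=[(3,1), (4,1), (5,1)]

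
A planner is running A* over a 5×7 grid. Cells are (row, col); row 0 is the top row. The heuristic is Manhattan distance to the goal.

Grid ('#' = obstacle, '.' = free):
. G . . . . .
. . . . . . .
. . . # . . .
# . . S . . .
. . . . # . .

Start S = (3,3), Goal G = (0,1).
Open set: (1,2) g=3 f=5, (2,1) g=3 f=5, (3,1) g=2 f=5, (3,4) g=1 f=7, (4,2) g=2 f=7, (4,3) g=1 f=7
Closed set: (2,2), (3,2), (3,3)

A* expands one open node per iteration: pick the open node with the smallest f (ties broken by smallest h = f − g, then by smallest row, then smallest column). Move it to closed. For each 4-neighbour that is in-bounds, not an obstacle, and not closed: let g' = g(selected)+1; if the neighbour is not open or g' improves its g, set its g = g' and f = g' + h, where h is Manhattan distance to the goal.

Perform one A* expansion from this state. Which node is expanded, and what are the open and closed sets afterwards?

expanded=(1,2); open=[(0,2) g=4 f=5, (1,1) g=4 f=5, (1,3) g=4 f=7, (2,1) g=3 f=5, (3,1) g=2 f=5, (3,4) g=1 f=7, (4,2) g=2 f=7, (4,3) g=1 f=7]; closed=[(1,2), (2,2), (3,2), (3,3)]

step 1: expand (1,2) (f=5, h=2) → closed; open now [(0,2) g=4 f=5, (1,1) g=4 f=5, (1,3) g=4 f=7, (2,1) g=3 f=5, (3,1) g=2 f=5, (3,4) g=1 f=7, (4,2) g=2 f=7, (4,3) g=1 f=7]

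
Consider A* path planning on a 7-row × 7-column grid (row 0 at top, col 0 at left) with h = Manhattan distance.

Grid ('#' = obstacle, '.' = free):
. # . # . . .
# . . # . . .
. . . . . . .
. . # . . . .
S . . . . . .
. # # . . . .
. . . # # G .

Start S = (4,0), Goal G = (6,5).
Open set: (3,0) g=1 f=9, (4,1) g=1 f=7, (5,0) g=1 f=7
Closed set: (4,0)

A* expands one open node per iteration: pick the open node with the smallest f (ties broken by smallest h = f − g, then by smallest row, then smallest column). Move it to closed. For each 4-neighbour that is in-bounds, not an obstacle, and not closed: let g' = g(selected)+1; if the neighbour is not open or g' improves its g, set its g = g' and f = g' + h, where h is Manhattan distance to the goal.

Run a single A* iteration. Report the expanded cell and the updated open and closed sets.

expanded=(4,1); open=[(3,0) g=1 f=9, (3,1) g=2 f=9, (4,2) g=2 f=7, (5,0) g=1 f=7]; closed=[(4,0), (4,1)]

step 1: expand (4,1) (f=7, h=6) → closed; open now [(3,0) g=1 f=9, (3,1) g=2 f=9, (4,2) g=2 f=7, (5,0) g=1 f=7]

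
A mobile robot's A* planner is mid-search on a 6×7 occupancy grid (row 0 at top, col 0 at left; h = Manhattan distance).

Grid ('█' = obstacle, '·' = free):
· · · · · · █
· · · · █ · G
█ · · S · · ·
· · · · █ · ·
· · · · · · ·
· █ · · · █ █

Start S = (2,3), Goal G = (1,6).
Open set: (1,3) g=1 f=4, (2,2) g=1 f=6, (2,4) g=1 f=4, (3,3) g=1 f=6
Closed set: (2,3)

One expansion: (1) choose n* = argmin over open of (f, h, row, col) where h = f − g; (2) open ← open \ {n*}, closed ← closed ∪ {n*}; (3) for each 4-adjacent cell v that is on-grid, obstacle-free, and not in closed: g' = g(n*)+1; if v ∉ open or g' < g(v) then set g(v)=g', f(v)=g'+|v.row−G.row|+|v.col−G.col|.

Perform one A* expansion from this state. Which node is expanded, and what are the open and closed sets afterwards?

step 1: expand (1,3) (f=4, h=3) → closed; open now [(0,3) g=2 f=6, (1,2) g=2 f=6, (2,2) g=1 f=6, (2,4) g=1 f=4, (3,3) g=1 f=6]

expanded=(1,3); open=[(0,3) g=2 f=6, (1,2) g=2 f=6, (2,2) g=1 f=6, (2,4) g=1 f=4, (3,3) g=1 f=6]; closed=[(1,3), (2,3)]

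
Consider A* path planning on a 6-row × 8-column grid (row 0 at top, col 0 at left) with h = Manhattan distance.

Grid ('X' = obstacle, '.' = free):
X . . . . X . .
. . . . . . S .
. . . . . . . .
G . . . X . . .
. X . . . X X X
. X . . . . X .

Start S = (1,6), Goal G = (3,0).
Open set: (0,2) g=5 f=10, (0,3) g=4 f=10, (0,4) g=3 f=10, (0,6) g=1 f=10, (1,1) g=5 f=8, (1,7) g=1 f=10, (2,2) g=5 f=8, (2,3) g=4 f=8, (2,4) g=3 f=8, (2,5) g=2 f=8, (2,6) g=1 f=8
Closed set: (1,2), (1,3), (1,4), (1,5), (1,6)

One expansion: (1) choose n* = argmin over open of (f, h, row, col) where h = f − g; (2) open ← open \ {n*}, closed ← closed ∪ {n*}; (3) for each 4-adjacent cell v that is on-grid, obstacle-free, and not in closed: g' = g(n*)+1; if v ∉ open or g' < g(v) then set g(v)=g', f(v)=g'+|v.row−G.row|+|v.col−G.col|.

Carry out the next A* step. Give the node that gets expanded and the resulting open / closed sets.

step 1: expand (1,1) (f=8, h=3) → closed; open now [(0,1) g=6 f=10, (0,2) g=5 f=10, (0,3) g=4 f=10, (0,4) g=3 f=10, (0,6) g=1 f=10, (1,0) g=6 f=8, (1,7) g=1 f=10, (2,1) g=6 f=8, (2,2) g=5 f=8, (2,3) g=4 f=8, (2,4) g=3 f=8, (2,5) g=2 f=8, (2,6) g=1 f=8]

expanded=(1,1); open=[(0,1) g=6 f=10, (0,2) g=5 f=10, (0,3) g=4 f=10, (0,4) g=3 f=10, (0,6) g=1 f=10, (1,0) g=6 f=8, (1,7) g=1 f=10, (2,1) g=6 f=8, (2,2) g=5 f=8, (2,3) g=4 f=8, (2,4) g=3 f=8, (2,5) g=2 f=8, (2,6) g=1 f=8]; closed=[(1,1), (1,2), (1,3), (1,4), (1,5), (1,6)]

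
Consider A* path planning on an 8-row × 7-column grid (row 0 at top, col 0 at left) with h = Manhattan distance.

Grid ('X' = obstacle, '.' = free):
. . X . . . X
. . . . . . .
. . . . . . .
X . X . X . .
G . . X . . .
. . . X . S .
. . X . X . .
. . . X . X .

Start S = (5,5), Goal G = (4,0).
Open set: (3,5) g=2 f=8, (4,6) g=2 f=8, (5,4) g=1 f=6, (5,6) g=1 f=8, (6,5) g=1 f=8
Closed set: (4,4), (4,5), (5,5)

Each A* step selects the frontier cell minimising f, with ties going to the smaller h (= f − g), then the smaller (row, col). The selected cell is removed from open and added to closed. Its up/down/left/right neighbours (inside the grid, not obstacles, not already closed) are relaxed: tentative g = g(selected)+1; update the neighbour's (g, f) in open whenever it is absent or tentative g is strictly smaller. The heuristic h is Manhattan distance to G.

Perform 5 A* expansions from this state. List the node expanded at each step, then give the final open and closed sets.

order=[(5,4) → (3,5) → (4,6) → (5,6) → (6,5)]; open=[(2,5) g=3 f=10, (3,6) g=3 f=10, (6,6) g=2 f=10]; closed=[(3,5), (4,4), (4,5), (4,6), (5,4), (5,5), (5,6), (6,5)]

step 1: expand (5,4) (f=6, h=5) → closed; open now [(3,5) g=2 f=8, (4,6) g=2 f=8, (5,6) g=1 f=8, (6,5) g=1 f=8]
step 2: expand (3,5) (f=8, h=6) → closed; open now [(2,5) g=3 f=10, (3,6) g=3 f=10, (4,6) g=2 f=8, (5,6) g=1 f=8, (6,5) g=1 f=8]
step 3: expand (4,6) (f=8, h=6) → closed; open now [(2,5) g=3 f=10, (3,6) g=3 f=10, (5,6) g=1 f=8, (6,5) g=1 f=8]
step 4: expand (5,6) (f=8, h=7) → closed; open now [(2,5) g=3 f=10, (3,6) g=3 f=10, (6,5) g=1 f=8, (6,6) g=2 f=10]
step 5: expand (6,5) (f=8, h=7) → closed; open now [(2,5) g=3 f=10, (3,6) g=3 f=10, (6,6) g=2 f=10]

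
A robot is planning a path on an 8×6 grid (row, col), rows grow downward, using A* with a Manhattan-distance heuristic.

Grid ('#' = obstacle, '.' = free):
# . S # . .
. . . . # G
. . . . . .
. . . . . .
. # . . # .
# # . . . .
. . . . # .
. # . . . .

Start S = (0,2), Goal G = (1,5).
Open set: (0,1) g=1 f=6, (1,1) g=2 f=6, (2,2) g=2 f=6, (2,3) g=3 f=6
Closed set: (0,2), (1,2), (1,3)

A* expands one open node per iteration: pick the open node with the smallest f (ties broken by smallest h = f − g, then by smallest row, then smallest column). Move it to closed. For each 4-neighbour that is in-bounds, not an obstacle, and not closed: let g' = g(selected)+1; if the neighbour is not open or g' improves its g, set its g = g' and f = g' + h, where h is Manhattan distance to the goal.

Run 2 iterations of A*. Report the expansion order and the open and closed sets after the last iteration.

step 1: expand (2,3) (f=6, h=3) → closed; open now [(0,1) g=1 f=6, (1,1) g=2 f=6, (2,2) g=2 f=6, (2,4) g=4 f=6, (3,3) g=4 f=8]
step 2: expand (2,4) (f=6, h=2) → closed; open now [(0,1) g=1 f=6, (1,1) g=2 f=6, (2,2) g=2 f=6, (2,5) g=5 f=6, (3,3) g=4 f=8, (3,4) g=5 f=8]

order=[(2,3) → (2,4)]; open=[(0,1) g=1 f=6, (1,1) g=2 f=6, (2,2) g=2 f=6, (2,5) g=5 f=6, (3,3) g=4 f=8, (3,4) g=5 f=8]; closed=[(0,2), (1,2), (1,3), (2,3), (2,4)]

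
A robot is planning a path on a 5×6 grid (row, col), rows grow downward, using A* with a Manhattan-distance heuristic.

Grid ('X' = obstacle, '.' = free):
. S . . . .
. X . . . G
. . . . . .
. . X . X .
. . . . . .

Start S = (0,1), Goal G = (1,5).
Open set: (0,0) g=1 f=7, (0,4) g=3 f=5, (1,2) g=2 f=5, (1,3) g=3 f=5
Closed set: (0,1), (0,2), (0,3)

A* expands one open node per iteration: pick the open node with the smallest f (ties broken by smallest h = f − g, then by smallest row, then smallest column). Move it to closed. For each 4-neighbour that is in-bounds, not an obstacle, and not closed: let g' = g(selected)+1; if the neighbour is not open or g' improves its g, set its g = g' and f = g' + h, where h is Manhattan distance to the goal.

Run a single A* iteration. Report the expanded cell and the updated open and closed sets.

expanded=(0,4); open=[(0,0) g=1 f=7, (0,5) g=4 f=5, (1,2) g=2 f=5, (1,3) g=3 f=5, (1,4) g=4 f=5]; closed=[(0,1), (0,2), (0,3), (0,4)]

step 1: expand (0,4) (f=5, h=2) → closed; open now [(0,0) g=1 f=7, (0,5) g=4 f=5, (1,2) g=2 f=5, (1,3) g=3 f=5, (1,4) g=4 f=5]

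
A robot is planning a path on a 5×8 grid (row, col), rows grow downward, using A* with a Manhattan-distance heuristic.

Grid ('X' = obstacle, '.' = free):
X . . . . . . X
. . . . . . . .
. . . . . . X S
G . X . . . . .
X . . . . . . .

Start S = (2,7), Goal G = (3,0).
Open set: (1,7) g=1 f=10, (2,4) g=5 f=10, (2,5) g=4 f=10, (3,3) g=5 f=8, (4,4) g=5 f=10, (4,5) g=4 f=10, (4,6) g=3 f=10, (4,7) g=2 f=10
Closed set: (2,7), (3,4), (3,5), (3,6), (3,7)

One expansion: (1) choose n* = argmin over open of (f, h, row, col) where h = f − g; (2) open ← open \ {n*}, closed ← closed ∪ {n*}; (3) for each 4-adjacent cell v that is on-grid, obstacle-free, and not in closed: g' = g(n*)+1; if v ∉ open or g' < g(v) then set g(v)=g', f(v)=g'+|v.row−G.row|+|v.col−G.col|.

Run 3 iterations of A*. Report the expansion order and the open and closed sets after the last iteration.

step 1: expand (3,3) (f=8, h=3) → closed; open now [(1,7) g=1 f=10, (2,3) g=6 f=10, (2,4) g=5 f=10, (2,5) g=4 f=10, (4,3) g=6 f=10, (4,4) g=5 f=10, (4,5) g=4 f=10, (4,6) g=3 f=10, (4,7) g=2 f=10]
step 2: expand (2,3) (f=10, h=4) → closed; open now [(1,3) g=7 f=12, (1,7) g=1 f=10, (2,2) g=7 f=10, (2,4) g=5 f=10, (2,5) g=4 f=10, (4,3) g=6 f=10, (4,4) g=5 f=10, (4,5) g=4 f=10, (4,6) g=3 f=10, (4,7) g=2 f=10]
step 3: expand (2,2) (f=10, h=3) → closed; open now [(1,2) g=8 f=12, (1,3) g=7 f=12, (1,7) g=1 f=10, (2,1) g=8 f=10, (2,4) g=5 f=10, (2,5) g=4 f=10, (4,3) g=6 f=10, (4,4) g=5 f=10, (4,5) g=4 f=10, (4,6) g=3 f=10, (4,7) g=2 f=10]

order=[(3,3) → (2,3) → (2,2)]; open=[(1,2) g=8 f=12, (1,3) g=7 f=12, (1,7) g=1 f=10, (2,1) g=8 f=10, (2,4) g=5 f=10, (2,5) g=4 f=10, (4,3) g=6 f=10, (4,4) g=5 f=10, (4,5) g=4 f=10, (4,6) g=3 f=10, (4,7) g=2 f=10]; closed=[(2,2), (2,3), (2,7), (3,3), (3,4), (3,5), (3,6), (3,7)]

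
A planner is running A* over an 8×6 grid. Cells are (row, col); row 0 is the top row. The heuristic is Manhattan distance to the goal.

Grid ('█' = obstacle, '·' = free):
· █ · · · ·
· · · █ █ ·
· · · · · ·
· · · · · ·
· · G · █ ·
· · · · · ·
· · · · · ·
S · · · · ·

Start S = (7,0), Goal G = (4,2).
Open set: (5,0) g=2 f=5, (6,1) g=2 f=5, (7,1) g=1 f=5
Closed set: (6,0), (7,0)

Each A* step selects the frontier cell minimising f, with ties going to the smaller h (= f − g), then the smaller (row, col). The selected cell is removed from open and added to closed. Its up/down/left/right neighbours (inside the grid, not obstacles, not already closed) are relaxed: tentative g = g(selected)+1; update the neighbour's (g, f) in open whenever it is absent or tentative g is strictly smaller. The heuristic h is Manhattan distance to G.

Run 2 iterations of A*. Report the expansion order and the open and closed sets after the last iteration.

step 1: expand (5,0) (f=5, h=3) → closed; open now [(4,0) g=3 f=5, (5,1) g=3 f=5, (6,1) g=2 f=5, (7,1) g=1 f=5]
step 2: expand (4,0) (f=5, h=2) → closed; open now [(3,0) g=4 f=7, (4,1) g=4 f=5, (5,1) g=3 f=5, (6,1) g=2 f=5, (7,1) g=1 f=5]

order=[(5,0) → (4,0)]; open=[(3,0) g=4 f=7, (4,1) g=4 f=5, (5,1) g=3 f=5, (6,1) g=2 f=5, (7,1) g=1 f=5]; closed=[(4,0), (5,0), (6,0), (7,0)]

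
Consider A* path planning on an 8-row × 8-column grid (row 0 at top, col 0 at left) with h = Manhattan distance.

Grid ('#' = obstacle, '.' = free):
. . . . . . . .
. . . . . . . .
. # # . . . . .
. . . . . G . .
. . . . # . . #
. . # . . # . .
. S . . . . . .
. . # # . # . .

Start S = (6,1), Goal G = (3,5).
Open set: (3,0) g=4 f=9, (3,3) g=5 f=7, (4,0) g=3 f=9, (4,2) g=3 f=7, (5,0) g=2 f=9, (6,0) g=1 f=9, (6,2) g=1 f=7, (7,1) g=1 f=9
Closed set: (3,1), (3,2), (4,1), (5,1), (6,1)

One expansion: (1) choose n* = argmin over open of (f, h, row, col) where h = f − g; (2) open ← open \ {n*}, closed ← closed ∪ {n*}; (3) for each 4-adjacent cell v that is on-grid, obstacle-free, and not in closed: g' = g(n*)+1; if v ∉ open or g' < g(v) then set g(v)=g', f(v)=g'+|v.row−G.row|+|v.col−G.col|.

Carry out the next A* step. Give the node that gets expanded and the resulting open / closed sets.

step 1: expand (3,3) (f=7, h=2) → closed; open now [(2,3) g=6 f=9, (3,0) g=4 f=9, (3,4) g=6 f=7, (4,0) g=3 f=9, (4,2) g=3 f=7, (4,3) g=6 f=9, (5,0) g=2 f=9, (6,0) g=1 f=9, (6,2) g=1 f=7, (7,1) g=1 f=9]

expanded=(3,3); open=[(2,3) g=6 f=9, (3,0) g=4 f=9, (3,4) g=6 f=7, (4,0) g=3 f=9, (4,2) g=3 f=7, (4,3) g=6 f=9, (5,0) g=2 f=9, (6,0) g=1 f=9, (6,2) g=1 f=7, (7,1) g=1 f=9]; closed=[(3,1), (3,2), (3,3), (4,1), (5,1), (6,1)]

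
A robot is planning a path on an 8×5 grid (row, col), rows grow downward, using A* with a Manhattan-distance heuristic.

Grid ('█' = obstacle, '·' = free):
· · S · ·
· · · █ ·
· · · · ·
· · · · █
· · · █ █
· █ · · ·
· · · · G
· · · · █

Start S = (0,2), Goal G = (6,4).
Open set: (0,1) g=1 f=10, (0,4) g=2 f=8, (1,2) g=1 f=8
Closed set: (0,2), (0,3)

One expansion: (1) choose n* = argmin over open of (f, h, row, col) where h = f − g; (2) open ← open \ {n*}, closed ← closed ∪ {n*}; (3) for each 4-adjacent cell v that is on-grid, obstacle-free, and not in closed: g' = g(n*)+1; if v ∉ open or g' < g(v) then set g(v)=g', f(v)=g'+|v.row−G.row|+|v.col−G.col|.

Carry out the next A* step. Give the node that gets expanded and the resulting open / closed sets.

expanded=(0,4); open=[(0,1) g=1 f=10, (1,2) g=1 f=8, (1,4) g=3 f=8]; closed=[(0,2), (0,3), (0,4)]

step 1: expand (0,4) (f=8, h=6) → closed; open now [(0,1) g=1 f=10, (1,2) g=1 f=8, (1,4) g=3 f=8]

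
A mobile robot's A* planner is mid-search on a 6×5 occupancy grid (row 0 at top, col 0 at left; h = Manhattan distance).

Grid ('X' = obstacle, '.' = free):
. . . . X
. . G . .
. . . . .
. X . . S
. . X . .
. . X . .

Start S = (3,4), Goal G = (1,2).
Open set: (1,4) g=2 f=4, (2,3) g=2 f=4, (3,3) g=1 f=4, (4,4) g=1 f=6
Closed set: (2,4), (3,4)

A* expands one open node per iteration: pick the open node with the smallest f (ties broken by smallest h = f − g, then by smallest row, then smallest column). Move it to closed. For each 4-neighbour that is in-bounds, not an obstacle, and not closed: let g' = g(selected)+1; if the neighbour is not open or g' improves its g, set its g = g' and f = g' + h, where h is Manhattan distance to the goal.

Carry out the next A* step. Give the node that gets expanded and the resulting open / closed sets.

expanded=(1,4); open=[(1,3) g=3 f=4, (2,3) g=2 f=4, (3,3) g=1 f=4, (4,4) g=1 f=6]; closed=[(1,4), (2,4), (3,4)]

step 1: expand (1,4) (f=4, h=2) → closed; open now [(1,3) g=3 f=4, (2,3) g=2 f=4, (3,3) g=1 f=4, (4,4) g=1 f=6]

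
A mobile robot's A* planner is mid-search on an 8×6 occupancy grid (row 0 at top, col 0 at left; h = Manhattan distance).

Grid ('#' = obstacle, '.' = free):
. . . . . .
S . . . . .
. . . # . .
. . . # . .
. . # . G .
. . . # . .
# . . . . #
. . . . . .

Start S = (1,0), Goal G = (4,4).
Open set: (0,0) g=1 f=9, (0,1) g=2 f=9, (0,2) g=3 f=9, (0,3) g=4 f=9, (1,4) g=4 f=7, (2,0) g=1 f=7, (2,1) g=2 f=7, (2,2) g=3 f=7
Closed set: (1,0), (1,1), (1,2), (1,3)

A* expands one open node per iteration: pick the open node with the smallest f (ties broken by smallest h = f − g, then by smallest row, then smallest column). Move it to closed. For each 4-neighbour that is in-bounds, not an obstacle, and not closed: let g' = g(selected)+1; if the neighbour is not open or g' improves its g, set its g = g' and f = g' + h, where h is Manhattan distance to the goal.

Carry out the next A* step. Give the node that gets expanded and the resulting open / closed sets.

expanded=(1,4); open=[(0,0) g=1 f=9, (0,1) g=2 f=9, (0,2) g=3 f=9, (0,3) g=4 f=9, (0,4) g=5 f=9, (1,5) g=5 f=9, (2,0) g=1 f=7, (2,1) g=2 f=7, (2,2) g=3 f=7, (2,4) g=5 f=7]; closed=[(1,0), (1,1), (1,2), (1,3), (1,4)]

step 1: expand (1,4) (f=7, h=3) → closed; open now [(0,0) g=1 f=9, (0,1) g=2 f=9, (0,2) g=3 f=9, (0,3) g=4 f=9, (0,4) g=5 f=9, (1,5) g=5 f=9, (2,0) g=1 f=7, (2,1) g=2 f=7, (2,2) g=3 f=7, (2,4) g=5 f=7]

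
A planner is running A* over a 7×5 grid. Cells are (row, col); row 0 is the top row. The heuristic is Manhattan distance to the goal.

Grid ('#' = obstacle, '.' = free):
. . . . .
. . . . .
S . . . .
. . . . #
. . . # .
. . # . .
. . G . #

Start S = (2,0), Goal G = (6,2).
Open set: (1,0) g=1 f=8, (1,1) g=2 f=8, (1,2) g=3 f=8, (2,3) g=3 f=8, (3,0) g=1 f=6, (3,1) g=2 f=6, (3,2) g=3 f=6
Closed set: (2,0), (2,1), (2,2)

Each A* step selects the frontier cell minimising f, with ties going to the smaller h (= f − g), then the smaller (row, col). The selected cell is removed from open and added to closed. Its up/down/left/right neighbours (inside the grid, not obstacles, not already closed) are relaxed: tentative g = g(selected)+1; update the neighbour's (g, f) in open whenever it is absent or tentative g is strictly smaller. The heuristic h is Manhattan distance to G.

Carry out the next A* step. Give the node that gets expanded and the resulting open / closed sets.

expanded=(3,2); open=[(1,0) g=1 f=8, (1,1) g=2 f=8, (1,2) g=3 f=8, (2,3) g=3 f=8, (3,0) g=1 f=6, (3,1) g=2 f=6, (3,3) g=4 f=8, (4,2) g=4 f=6]; closed=[(2,0), (2,1), (2,2), (3,2)]

step 1: expand (3,2) (f=6, h=3) → closed; open now [(1,0) g=1 f=8, (1,1) g=2 f=8, (1,2) g=3 f=8, (2,3) g=3 f=8, (3,0) g=1 f=6, (3,1) g=2 f=6, (3,3) g=4 f=8, (4,2) g=4 f=6]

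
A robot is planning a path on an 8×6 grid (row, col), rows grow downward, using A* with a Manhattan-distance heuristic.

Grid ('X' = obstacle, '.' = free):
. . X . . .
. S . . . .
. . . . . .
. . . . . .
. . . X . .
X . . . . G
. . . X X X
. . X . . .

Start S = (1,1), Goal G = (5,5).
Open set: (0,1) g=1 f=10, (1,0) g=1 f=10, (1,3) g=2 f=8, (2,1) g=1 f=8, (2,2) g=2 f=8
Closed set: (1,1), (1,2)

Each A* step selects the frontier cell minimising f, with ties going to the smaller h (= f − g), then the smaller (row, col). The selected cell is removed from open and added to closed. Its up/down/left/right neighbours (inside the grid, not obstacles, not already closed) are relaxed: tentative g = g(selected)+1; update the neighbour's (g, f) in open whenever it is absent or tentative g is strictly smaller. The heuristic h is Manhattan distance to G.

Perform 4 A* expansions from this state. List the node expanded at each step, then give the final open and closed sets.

step 1: expand (1,3) (f=8, h=6) → closed; open now [(0,1) g=1 f=10, (0,3) g=3 f=10, (1,0) g=1 f=10, (1,4) g=3 f=8, (2,1) g=1 f=8, (2,2) g=2 f=8, (2,3) g=3 f=8]
step 2: expand (1,4) (f=8, h=5) → closed; open now [(0,1) g=1 f=10, (0,3) g=3 f=10, (0,4) g=4 f=10, (1,0) g=1 f=10, (1,5) g=4 f=8, (2,1) g=1 f=8, (2,2) g=2 f=8, (2,3) g=3 f=8, (2,4) g=4 f=8]
step 3: expand (1,5) (f=8, h=4) → closed; open now [(0,1) g=1 f=10, (0,3) g=3 f=10, (0,4) g=4 f=10, (0,5) g=5 f=10, (1,0) g=1 f=10, (2,1) g=1 f=8, (2,2) g=2 f=8, (2,3) g=3 f=8, (2,4) g=4 f=8, (2,5) g=5 f=8]
step 4: expand (2,5) (f=8, h=3) → closed; open now [(0,1) g=1 f=10, (0,3) g=3 f=10, (0,4) g=4 f=10, (0,5) g=5 f=10, (1,0) g=1 f=10, (2,1) g=1 f=8, (2,2) g=2 f=8, (2,3) g=3 f=8, (2,4) g=4 f=8, (3,5) g=6 f=8]

order=[(1,3) → (1,4) → (1,5) → (2,5)]; open=[(0,1) g=1 f=10, (0,3) g=3 f=10, (0,4) g=4 f=10, (0,5) g=5 f=10, (1,0) g=1 f=10, (2,1) g=1 f=8, (2,2) g=2 f=8, (2,3) g=3 f=8, (2,4) g=4 f=8, (3,5) g=6 f=8]; closed=[(1,1), (1,2), (1,3), (1,4), (1,5), (2,5)]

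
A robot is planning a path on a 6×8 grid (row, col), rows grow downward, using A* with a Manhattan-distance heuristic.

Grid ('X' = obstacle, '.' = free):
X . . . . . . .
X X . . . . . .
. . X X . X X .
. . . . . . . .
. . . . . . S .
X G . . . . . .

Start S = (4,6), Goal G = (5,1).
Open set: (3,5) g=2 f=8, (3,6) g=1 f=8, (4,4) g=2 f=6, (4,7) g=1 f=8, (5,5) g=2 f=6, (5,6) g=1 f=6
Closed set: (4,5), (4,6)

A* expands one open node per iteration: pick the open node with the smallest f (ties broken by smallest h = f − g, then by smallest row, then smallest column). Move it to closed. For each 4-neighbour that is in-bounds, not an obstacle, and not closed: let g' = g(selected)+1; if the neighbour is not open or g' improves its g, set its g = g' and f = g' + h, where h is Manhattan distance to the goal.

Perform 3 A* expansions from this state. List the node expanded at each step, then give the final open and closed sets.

step 1: expand (4,4) (f=6, h=4) → closed; open now [(3,4) g=3 f=8, (3,5) g=2 f=8, (3,6) g=1 f=8, (4,3) g=3 f=6, (4,7) g=1 f=8, (5,4) g=3 f=6, (5,5) g=2 f=6, (5,6) g=1 f=6]
step 2: expand (4,3) (f=6, h=3) → closed; open now [(3,3) g=4 f=8, (3,4) g=3 f=8, (3,5) g=2 f=8, (3,6) g=1 f=8, (4,2) g=4 f=6, (4,7) g=1 f=8, (5,3) g=4 f=6, (5,4) g=3 f=6, (5,5) g=2 f=6, (5,6) g=1 f=6]
step 3: expand (4,2) (f=6, h=2) → closed; open now [(3,2) g=5 f=8, (3,3) g=4 f=8, (3,4) g=3 f=8, (3,5) g=2 f=8, (3,6) g=1 f=8, (4,1) g=5 f=6, (4,7) g=1 f=8, (5,2) g=5 f=6, (5,3) g=4 f=6, (5,4) g=3 f=6, (5,5) g=2 f=6, (5,6) g=1 f=6]

order=[(4,4) → (4,3) → (4,2)]; open=[(3,2) g=5 f=8, (3,3) g=4 f=8, (3,4) g=3 f=8, (3,5) g=2 f=8, (3,6) g=1 f=8, (4,1) g=5 f=6, (4,7) g=1 f=8, (5,2) g=5 f=6, (5,3) g=4 f=6, (5,4) g=3 f=6, (5,5) g=2 f=6, (5,6) g=1 f=6]; closed=[(4,2), (4,3), (4,4), (4,5), (4,6)]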